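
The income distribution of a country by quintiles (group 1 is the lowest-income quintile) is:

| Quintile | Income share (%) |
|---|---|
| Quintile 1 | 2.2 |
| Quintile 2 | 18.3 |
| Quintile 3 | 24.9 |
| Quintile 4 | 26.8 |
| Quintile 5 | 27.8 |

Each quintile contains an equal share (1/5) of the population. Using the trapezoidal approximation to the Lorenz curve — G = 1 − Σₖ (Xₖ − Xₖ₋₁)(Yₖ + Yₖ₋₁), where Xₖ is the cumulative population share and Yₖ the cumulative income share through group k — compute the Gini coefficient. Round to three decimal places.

Cumulative income shares Yₖ: 0.0220, 0.2050, 0.4540, 0.7220, 1.0000
Σ (Xₖ−Xₖ₋₁)(Yₖ+Yₖ₋₁) = (1/5)(0.0220+0.0000) + (1/5)(0.2050+0.0220) + (1/5)(0.4540+0.2050) + (1/5)(0.7220+0.4540) + (1/5)(1.0000+0.7220)
  = 0.0044 + 0.0454 + 0.1318 + 0.2352 + 0.3444 = 0.7612
G = 1 − 0.7612 = 0.2388

0.239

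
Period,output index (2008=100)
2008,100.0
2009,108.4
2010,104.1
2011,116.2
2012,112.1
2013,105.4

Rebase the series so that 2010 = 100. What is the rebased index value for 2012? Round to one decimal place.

Rebased(2012) = 112.1 / 104.1 × 100 = 107.6849

107.7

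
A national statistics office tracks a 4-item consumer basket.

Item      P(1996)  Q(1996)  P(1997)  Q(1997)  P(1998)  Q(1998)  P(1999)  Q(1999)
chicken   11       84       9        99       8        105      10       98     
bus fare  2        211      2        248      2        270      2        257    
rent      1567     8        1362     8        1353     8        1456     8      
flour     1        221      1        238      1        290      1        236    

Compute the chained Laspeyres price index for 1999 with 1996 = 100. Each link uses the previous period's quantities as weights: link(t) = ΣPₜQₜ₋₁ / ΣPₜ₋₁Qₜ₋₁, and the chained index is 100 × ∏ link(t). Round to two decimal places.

Link 1996→1997:
ΣP(1997)Q(1996) = 9×84 + 2×211 + 1362×8 + 1×221 = 756 + 422 + 10896 + 221 = 12295
ΣP(1996)Q(1996) = 11×84 + 2×211 + 1567×8 + 1×221 = 924 + 422 + 12536 + 221 = 14103
link = 12295/14103 = 0.871800
Link 1997→1998:
ΣP(1998)Q(1997) = 8×99 + 2×248 + 1353×8 + 1×238 = 792 + 496 + 10824 + 238 = 12350
ΣP(1997)Q(1997) = 9×99 + 2×248 + 1362×8 + 1×238 = 891 + 496 + 10896 + 238 = 12521
link = 12350/12521 = 0.986343
Link 1998→1999:
ΣP(1999)Q(1998) = 10×105 + 2×270 + 1456×8 + 1×290 = 1050 + 540 + 11648 + 290 = 13528
ΣP(1998)Q(1998) = 8×105 + 2×270 + 1353×8 + 1×290 = 840 + 540 + 10824 + 290 = 12494
link = 13528/12494 = 1.082760
Chained index = 100 × 0.871800 × 0.986343 × 1.082760 = 93.1059

93.11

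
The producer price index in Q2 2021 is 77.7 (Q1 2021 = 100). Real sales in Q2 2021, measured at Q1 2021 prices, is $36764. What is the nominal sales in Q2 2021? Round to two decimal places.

28565.63

Nominal = Real × (Index/100) = 36764 × (77.7/100)
        = 36764 × 0.777 = 28565.6280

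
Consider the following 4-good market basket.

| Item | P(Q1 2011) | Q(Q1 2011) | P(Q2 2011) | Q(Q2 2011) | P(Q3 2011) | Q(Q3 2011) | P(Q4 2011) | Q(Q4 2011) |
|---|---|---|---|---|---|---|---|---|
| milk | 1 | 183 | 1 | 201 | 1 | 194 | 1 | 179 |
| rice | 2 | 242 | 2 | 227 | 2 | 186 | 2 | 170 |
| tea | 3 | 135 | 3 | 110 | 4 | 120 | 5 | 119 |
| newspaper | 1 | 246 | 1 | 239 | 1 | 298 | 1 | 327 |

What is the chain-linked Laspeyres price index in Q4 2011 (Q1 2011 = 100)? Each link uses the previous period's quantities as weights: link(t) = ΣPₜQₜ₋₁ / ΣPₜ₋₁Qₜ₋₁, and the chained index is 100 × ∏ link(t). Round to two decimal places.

118.72

Link Q1 2011→Q2 2011:
ΣP(Q2 2011)Q(Q1 2011) = 1×183 + 2×242 + 3×135 + 1×246 = 183 + 484 + 405 + 246 = 1318
ΣP(Q1 2011)Q(Q1 2011) = 1×183 + 2×242 + 3×135 + 1×246 = 183 + 484 + 405 + 246 = 1318
link = 1318/1318 = 1.000000
Link Q2 2011→Q3 2011:
ΣP(Q3 2011)Q(Q2 2011) = 1×201 + 2×227 + 4×110 + 1×239 = 201 + 454 + 440 + 239 = 1334
ΣP(Q2 2011)Q(Q2 2011) = 1×201 + 2×227 + 3×110 + 1×239 = 201 + 454 + 330 + 239 = 1224
link = 1334/1224 = 1.089869
Link Q3 2011→Q4 2011:
ΣP(Q4 2011)Q(Q3 2011) = 1×194 + 2×186 + 5×120 + 1×298 = 194 + 372 + 600 + 298 = 1464
ΣP(Q3 2011)Q(Q3 2011) = 1×194 + 2×186 + 4×120 + 1×298 = 194 + 372 + 480 + 298 = 1344
link = 1464/1344 = 1.089286
Chained index = 100 × 1.000000 × 1.089869 × 1.089286 = 118.7179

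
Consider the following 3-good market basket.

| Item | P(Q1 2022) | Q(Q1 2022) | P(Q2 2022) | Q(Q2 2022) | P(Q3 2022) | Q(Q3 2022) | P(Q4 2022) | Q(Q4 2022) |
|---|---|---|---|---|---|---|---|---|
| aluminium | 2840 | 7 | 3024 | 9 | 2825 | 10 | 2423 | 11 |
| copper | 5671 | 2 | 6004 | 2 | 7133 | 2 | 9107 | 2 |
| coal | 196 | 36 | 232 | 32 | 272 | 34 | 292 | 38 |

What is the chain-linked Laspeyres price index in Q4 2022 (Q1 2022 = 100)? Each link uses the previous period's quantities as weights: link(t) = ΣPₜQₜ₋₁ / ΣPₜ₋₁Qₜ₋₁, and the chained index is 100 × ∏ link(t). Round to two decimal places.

Link Q1 2022→Q2 2022:
ΣP(Q2 2022)Q(Q1 2022) = 3024×7 + 6004×2 + 232×36 = 21168 + 12008 + 8352 = 41528
ΣP(Q1 2022)Q(Q1 2022) = 2840×7 + 5671×2 + 196×36 = 19880 + 11342 + 7056 = 38278
link = 41528/38278 = 1.084905
Link Q2 2022→Q3 2022:
ΣP(Q3 2022)Q(Q2 2022) = 2825×9 + 7133×2 + 272×32 = 25425 + 14266 + 8704 = 48395
ΣP(Q2 2022)Q(Q2 2022) = 3024×9 + 6004×2 + 232×32 = 27216 + 12008 + 7424 = 46648
link = 48395/46648 = 1.037451
Link Q3 2022→Q4 2022:
ΣP(Q4 2022)Q(Q3 2022) = 2423×10 + 9107×2 + 292×34 = 24230 + 18214 + 9928 = 52372
ΣP(Q3 2022)Q(Q3 2022) = 2825×10 + 7133×2 + 272×34 = 28250 + 14266 + 9248 = 51764
link = 52372/51764 = 1.011746
Chained index = 100 × 1.084905 × 1.037451 × 1.011746 = 113.8756

113.88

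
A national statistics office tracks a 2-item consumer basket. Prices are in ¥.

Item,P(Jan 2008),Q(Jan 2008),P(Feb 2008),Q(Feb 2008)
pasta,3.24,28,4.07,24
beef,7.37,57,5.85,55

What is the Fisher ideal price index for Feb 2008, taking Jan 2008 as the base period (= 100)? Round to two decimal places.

87.20

Laspeyres component (base-period weights):
ΣP(Feb 2008)Q(Jan 2008) = 4.07×28 + 5.85×57 = 113.96 + 333.45 = 447.41
ΣP(Jan 2008)Q(Jan 2008) = 3.24×28 + 7.37×57 = 90.72 + 420.09 = 510.81
L = 447.41 / 510.81 × 100 = 87.5883
Paasche component (current-period weights):
ΣP(Feb 2008)Q(Feb 2008) = 4.07×24 + 5.85×55 = 97.68 + 321.75 = 419.43
ΣP(Jan 2008)Q(Feb 2008) = 3.24×24 + 7.37×55 = 77.76 + 405.35 = 483.11
P = 419.43 / 483.11 × 100 = 86.8187
Fisher = √(L × P) = √(87.5883 × 86.8187) = 87.2027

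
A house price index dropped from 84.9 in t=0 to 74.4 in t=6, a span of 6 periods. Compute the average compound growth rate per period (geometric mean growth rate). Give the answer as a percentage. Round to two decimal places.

Growth factor = (74.4/84.9)^(1/6) = (0.876325)^(1/6) = 0.978237
Growth rate = 0.978237 − 1 = -0.021763 = -2.1763%

-2.18%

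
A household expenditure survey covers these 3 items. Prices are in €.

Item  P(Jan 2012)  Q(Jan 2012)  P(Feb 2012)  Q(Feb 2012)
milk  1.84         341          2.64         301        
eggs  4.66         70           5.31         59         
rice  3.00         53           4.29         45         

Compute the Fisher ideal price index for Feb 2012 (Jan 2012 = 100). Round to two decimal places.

134.87

Laspeyres component (base-period weights):
ΣP(Feb 2012)Q(Jan 2012) = 2.64×341 + 5.31×70 + 4.29×53 = 900.24 + 371.7 + 227.37 = 1499.31
ΣP(Jan 2012)Q(Jan 2012) = 1.84×341 + 4.66×70 + 3.00×53 = 627.44 + 326.2 + 159 = 1112.64
L = 1499.31 / 1112.64 × 100 = 134.7525
Paasche component (current-period weights):
ΣP(Feb 2012)Q(Feb 2012) = 2.64×301 + 5.31×59 + 4.29×45 = 794.64 + 313.29 + 193.05 = 1300.98
ΣP(Jan 2012)Q(Feb 2012) = 1.84×301 + 4.66×59 + 3.00×45 = 553.84 + 274.94 + 135 = 963.78
P = 1300.98 / 963.78 × 100 = 134.9872
Fisher = √(L × P) = √(134.7525 × 134.9872) = 134.8698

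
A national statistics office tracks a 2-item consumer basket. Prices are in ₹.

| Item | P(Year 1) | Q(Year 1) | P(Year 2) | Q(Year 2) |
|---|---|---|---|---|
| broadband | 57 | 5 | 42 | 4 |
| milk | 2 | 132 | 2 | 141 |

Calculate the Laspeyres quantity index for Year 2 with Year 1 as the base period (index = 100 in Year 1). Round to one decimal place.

Laspeyres quantity index uses base-period prices as weights.
ΣP(Year 1)·Q(Year 2) = 57×4 + 2×141 = 228 + 282 = 510
ΣP(Year 1)·Q(Year 1) = 57×5 + 2×132 = 285 + 264 = 549
Index = 510 / 549 × 100 = 92.8962

92.9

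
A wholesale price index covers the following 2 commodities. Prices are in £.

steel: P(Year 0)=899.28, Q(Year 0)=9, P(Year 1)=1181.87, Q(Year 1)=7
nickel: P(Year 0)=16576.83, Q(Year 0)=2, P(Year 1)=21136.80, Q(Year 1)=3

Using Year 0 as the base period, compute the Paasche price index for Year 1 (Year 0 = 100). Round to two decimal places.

127.95

Paasche price index uses current-period quantities as weights.
ΣP(Year 1)·Q(Year 1) = 1181.87×7 + 21136.80×3 = 8273.09 + 63410.4 = 71683.49
ΣP(Year 0)·Q(Year 1) = 899.28×7 + 16576.83×3 = 6294.96 + 49730.49 = 56025.45
Index = 71683.49 / 56025.45 × 100 = 127.9481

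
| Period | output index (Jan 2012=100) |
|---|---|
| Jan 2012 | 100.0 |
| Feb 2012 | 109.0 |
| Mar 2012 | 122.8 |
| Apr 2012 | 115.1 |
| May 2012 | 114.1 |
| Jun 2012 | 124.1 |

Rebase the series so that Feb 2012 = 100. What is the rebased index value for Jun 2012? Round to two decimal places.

113.85

Rebased(Jun 2012) = 124.1 / 109.0 × 100 = 113.8532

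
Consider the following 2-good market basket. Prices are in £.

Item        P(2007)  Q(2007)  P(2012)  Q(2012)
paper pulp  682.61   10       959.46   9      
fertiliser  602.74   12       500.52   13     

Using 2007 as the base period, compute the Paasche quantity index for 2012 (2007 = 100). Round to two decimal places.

97.06

Paasche quantity index uses current-period prices as weights.
ΣP(2012)·Q(2012) = 959.46×9 + 500.52×13 = 8635.14 + 6506.76 = 15141.9
ΣP(2012)·Q(2007) = 959.46×10 + 500.52×12 = 9594.6 + 6006.24 = 15600.84
Index = 15141.9 / 15600.84 × 100 = 97.0582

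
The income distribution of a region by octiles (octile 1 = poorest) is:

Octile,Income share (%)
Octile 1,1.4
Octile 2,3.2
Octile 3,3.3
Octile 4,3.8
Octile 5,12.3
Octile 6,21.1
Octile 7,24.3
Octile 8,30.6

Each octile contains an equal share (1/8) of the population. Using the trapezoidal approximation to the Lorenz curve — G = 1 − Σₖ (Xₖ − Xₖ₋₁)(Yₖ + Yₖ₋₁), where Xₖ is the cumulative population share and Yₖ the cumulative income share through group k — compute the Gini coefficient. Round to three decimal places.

Cumulative income shares Yₖ: 0.0140, 0.0460, 0.0790, 0.1170, 0.2400, 0.4510, 0.6940, 1.0000
Σ (Xₖ−Xₖ₋₁)(Yₖ+Yₖ₋₁) = (1/8)(0.0140+0.0000) + (1/8)(0.0460+0.0140) + (1/8)(0.0790+0.0460) + (1/8)(0.1170+0.0790) + (1/8)(0.2400+0.1170) + (1/8)(0.4510+0.2400) + (1/8)(0.6940+0.4510) + (1/8)(1.0000+0.6940)
  = 0.0017 + 0.0075 + 0.0156 + 0.0245 + 0.0446 + 0.0864 + 0.1431 + 0.2117 = 0.5353
G = 1 − 0.5353 = 0.4647

0.465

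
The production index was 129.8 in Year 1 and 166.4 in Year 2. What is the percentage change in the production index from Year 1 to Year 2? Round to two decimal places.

Change = (166.4 − 129.8) / 129.8 × 100
       = 36.6 / 129.8 × 100 = 28.1972%

28.20%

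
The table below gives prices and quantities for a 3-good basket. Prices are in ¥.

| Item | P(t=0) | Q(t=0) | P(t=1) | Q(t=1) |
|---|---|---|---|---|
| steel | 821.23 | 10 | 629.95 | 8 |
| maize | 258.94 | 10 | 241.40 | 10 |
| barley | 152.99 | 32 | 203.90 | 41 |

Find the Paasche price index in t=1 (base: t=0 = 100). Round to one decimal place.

Paasche price index uses current-period quantities as weights.
ΣP(t=1)·Q(t=1) = 629.95×8 + 241.40×10 + 203.90×41 = 5039.6 + 2414 + 8359.9 = 15813.5
ΣP(t=0)·Q(t=1) = 821.23×8 + 258.94×10 + 152.99×41 = 6569.84 + 2589.4 + 6272.59 = 15431.83
Index = 15813.5 / 15431.83 × 100 = 102.4733

102.5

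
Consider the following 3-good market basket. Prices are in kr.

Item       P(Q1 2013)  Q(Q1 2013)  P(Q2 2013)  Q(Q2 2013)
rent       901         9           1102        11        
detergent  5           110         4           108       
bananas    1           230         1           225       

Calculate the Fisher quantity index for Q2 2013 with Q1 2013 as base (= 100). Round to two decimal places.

Laspeyres component (base-period weights):
ΣP(Q1 2013)Q(Q2 2013) = 901×11 + 5×108 + 1×225 = 9911 + 540 + 225 = 10676
ΣP(Q1 2013)Q(Q1 2013) = 901×9 + 5×110 + 1×230 = 8109 + 550 + 230 = 8889
L = 10676 / 8889 × 100 = 120.1035
Paasche component (current-period weights):
ΣP(Q2 2013)Q(Q2 2013) = 1102×11 + 4×108 + 1×225 = 12122 + 432 + 225 = 12779
ΣP(Q2 2013)Q(Q1 2013) = 1102×9 + 4×110 + 1×230 = 9918 + 440 + 230 = 10588
P = 12779 / 10588 × 100 = 120.6932
Fisher = √(L × P) = √(120.1035 × 120.6932) = 120.3980

120.40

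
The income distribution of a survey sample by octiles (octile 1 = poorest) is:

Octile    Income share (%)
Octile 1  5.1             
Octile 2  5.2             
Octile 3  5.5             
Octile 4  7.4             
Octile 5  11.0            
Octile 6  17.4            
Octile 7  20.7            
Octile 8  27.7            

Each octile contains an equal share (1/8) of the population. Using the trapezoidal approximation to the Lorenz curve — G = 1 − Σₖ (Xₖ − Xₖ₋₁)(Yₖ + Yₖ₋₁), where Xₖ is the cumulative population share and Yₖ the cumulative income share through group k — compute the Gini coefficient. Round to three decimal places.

0.344

Cumulative income shares Yₖ: 0.0510, 0.1030, 0.1580, 0.2320, 0.3420, 0.5160, 0.7230, 1.0000
Σ (Xₖ−Xₖ₋₁)(Yₖ+Yₖ₋₁) = (1/8)(0.0510+0.0000) + (1/8)(0.1030+0.0510) + (1/8)(0.1580+0.1030) + (1/8)(0.2320+0.1580) + (1/8)(0.3420+0.2320) + (1/8)(0.5160+0.3420) + (1/8)(0.7230+0.5160) + (1/8)(1.0000+0.7230)
  = 0.0064 + 0.0192 + 0.0326 + 0.0488 + 0.0718 + 0.1073 + 0.1549 + 0.2154 = 0.6562
G = 1 − 0.6562 = 0.3438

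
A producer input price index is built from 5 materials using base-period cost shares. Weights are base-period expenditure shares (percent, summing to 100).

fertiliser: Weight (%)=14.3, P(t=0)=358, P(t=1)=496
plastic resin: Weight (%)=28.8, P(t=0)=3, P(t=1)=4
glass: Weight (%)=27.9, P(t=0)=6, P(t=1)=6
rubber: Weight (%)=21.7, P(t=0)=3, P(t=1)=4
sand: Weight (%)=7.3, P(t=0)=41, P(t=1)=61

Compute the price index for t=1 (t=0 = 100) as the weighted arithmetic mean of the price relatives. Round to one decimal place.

fertiliser: 14.3 × (496/358) = 14.3 × 1.385475 = 19.8123
plastic resin: 28.8 × (4/3) = 28.8 × 1.333333 = 38.4000
glass: 27.9 × (6/6) = 27.9 × 1.000000 = 27.9000
rubber: 21.7 × (4/3) = 21.7 × 1.333333 = 28.9333
sand: 7.3 × (61/41) = 7.3 × 1.487805 = 10.8610
Index = Σ wᵢ·(p₁ᵢ/p₀ᵢ) = 19.8123 + 38.4000 + 27.9000 + 28.9333 + 10.8610 = 125.9066

125.9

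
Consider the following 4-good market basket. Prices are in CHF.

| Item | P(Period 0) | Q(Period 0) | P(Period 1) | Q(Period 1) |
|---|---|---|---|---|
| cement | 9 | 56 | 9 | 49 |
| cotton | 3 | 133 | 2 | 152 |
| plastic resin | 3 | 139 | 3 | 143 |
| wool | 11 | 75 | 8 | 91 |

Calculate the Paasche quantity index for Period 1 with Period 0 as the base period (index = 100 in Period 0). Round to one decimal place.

106.4

Paasche quantity index uses current-period prices as weights.
ΣP(Period 1)·Q(Period 1) = 9×49 + 2×152 + 3×143 + 8×91 = 441 + 304 + 429 + 728 = 1902
ΣP(Period 1)·Q(Period 0) = 9×56 + 2×133 + 3×139 + 8×75 = 504 + 266 + 417 + 600 = 1787
Index = 1902 / 1787 × 100 = 106.4354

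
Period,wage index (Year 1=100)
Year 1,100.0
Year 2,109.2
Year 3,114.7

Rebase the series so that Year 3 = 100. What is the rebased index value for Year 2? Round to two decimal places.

95.20

Rebased(Year 2) = 109.2 / 114.7 × 100 = 95.2049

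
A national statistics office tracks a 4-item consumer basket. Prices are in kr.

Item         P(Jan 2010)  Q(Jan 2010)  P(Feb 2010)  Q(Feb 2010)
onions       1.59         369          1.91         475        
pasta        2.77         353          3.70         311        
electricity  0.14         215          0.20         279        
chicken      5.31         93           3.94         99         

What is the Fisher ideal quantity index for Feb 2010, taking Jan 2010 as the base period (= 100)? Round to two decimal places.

103.95

Laspeyres component (base-period weights):
ΣP(Jan 2010)Q(Feb 2010) = 1.59×475 + 2.77×311 + 0.14×279 + 5.31×99 = 755.25 + 861.47 + 39.06 + 525.69 = 2181.47
ΣP(Jan 2010)Q(Jan 2010) = 1.59×369 + 2.77×353 + 0.14×215 + 5.31×93 = 586.71 + 977.81 + 30.1 + 493.83 = 2088.45
L = 2181.47 / 2088.45 × 100 = 104.4540
Paasche component (current-period weights):
ΣP(Feb 2010)Q(Feb 2010) = 1.91×475 + 3.70×311 + 0.20×279 + 3.94×99 = 907.25 + 1150.7 + 55.8 + 390.06 = 2503.81
ΣP(Feb 2010)Q(Jan 2010) = 1.91×369 + 3.70×353 + 0.20×215 + 3.94×93 = 704.79 + 1306.1 + 43 + 366.42 = 2420.31
P = 2503.81 / 2420.31 × 100 = 103.4500
Fisher = √(L × P) = √(104.4540 × 103.4500) = 103.9508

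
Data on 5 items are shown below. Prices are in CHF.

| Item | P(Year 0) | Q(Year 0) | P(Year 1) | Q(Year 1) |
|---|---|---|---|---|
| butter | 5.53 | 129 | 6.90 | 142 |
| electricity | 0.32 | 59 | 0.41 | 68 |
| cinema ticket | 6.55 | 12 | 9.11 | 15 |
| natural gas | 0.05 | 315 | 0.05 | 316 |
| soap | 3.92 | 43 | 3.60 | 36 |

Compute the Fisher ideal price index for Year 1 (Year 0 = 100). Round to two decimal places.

120.71

Laspeyres component (base-period weights):
ΣP(Year 1)Q(Year 0) = 6.90×129 + 0.41×59 + 9.11×12 + 0.05×315 + 3.60×43 = 890.1 + 24.19 + 109.32 + 15.75 + 154.8 = 1194.16
ΣP(Year 0)Q(Year 0) = 5.53×129 + 0.32×59 + 6.55×12 + 0.05×315 + 3.92×43 = 713.37 + 18.88 + 78.6 + 15.75 + 168.56 = 995.16
L = 1194.16 / 995.16 × 100 = 119.9968
Paasche component (current-period weights):
ΣP(Year 1)Q(Year 1) = 6.90×142 + 0.41×68 + 9.11×15 + 0.05×316 + 3.60×36 = 979.8 + 27.88 + 136.65 + 15.8 + 129.6 = 1289.73
ΣP(Year 0)Q(Year 1) = 5.53×142 + 0.32×68 + 6.55×15 + 0.05×316 + 3.92×36 = 785.26 + 21.76 + 98.25 + 15.8 + 141.12 = 1062.19
P = 1289.73 / 1062.19 × 100 = 121.4218
Fisher = √(L × P) = √(119.9968 × 121.4218) = 120.7072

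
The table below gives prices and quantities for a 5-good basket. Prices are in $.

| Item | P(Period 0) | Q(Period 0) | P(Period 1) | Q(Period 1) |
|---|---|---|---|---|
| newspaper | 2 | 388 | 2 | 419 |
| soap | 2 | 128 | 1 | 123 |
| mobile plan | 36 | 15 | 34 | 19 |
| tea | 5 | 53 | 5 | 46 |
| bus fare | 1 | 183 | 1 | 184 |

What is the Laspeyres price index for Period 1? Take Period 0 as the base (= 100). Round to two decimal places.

Laspeyres price index uses base-period quantities as weights.
ΣP(Period 1)·Q(Period 0) = 2×388 + 1×128 + 34×15 + 5×53 + 1×183 = 776 + 128 + 510 + 265 + 183 = 1862
ΣP(Period 0)·Q(Period 0) = 2×388 + 2×128 + 36×15 + 5×53 + 1×183 = 776 + 256 + 540 + 265 + 183 = 2020
Index = 1862 / 2020 × 100 = 92.1782

92.18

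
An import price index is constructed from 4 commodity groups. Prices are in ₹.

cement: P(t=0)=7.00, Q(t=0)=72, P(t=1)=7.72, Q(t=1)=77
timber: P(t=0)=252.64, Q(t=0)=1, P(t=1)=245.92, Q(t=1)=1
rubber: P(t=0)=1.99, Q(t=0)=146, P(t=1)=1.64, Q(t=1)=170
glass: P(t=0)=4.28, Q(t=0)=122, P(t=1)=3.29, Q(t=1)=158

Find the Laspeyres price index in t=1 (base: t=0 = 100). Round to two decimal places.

91.92

Laspeyres price index uses base-period quantities as weights.
ΣP(t=1)·Q(t=0) = 7.72×72 + 245.92×1 + 1.64×146 + 3.29×122 = 555.84 + 245.92 + 239.44 + 401.38 = 1442.58
ΣP(t=0)·Q(t=0) = 7.00×72 + 252.64×1 + 1.99×146 + 4.28×122 = 504 + 252.64 + 290.54 + 522.16 = 1569.34
Index = 1442.58 / 1569.34 × 100 = 91.9227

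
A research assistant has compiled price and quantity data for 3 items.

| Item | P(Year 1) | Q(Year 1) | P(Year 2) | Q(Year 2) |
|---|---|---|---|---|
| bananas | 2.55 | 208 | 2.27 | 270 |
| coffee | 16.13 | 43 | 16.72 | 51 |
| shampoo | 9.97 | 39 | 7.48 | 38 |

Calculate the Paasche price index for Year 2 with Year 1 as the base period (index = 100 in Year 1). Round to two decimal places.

92.59

Paasche price index uses current-period quantities as weights.
ΣP(Year 2)·Q(Year 2) = 2.27×270 + 16.72×51 + 7.48×38 = 612.9 + 852.72 + 284.24 = 1749.86
ΣP(Year 1)·Q(Year 2) = 2.55×270 + 16.13×51 + 9.97×38 = 688.5 + 822.63 + 378.86 = 1889.99
Index = 1749.86 / 1889.99 × 100 = 92.5857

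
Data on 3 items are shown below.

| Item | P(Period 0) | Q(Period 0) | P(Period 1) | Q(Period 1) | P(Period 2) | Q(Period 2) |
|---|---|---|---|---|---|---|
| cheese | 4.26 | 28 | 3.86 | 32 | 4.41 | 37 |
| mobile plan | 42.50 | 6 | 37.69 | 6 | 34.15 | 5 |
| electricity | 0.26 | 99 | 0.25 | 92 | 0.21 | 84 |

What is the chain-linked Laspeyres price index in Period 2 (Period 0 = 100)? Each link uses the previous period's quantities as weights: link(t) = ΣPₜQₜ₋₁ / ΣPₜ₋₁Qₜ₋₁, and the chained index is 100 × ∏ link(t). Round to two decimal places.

Link Period 0→Period 1:
ΣP(Period 1)Q(Period 0) = 3.86×28 + 37.69×6 + 0.25×99 = 108.08 + 226.14 + 24.75 = 358.97
ΣP(Period 0)Q(Period 0) = 4.26×28 + 42.50×6 + 0.26×99 = 119.28 + 255 + 25.74 = 400.02
link = 358.97/400.02 = 0.897380
Link Period 1→Period 2:
ΣP(Period 2)Q(Period 1) = 4.41×32 + 34.15×6 + 0.21×92 = 141.12 + 204.9 + 19.32 = 365.34
ΣP(Period 1)Q(Period 1) = 3.86×32 + 37.69×6 + 0.25×92 = 123.52 + 226.14 + 23 = 372.66
link = 365.34/372.66 = 0.980357
Chained index = 100 × 0.897380 × 0.980357 = 87.9753

87.98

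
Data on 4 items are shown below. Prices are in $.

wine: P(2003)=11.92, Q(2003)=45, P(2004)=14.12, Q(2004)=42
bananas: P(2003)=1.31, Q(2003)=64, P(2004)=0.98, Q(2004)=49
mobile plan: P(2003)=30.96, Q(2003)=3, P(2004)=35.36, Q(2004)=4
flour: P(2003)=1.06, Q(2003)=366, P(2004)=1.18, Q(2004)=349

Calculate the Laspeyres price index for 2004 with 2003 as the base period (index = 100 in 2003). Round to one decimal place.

112.3

Laspeyres price index uses base-period quantities as weights.
ΣP(2004)·Q(2003) = 14.12×45 + 0.98×64 + 35.36×3 + 1.18×366 = 635.4 + 62.72 + 106.08 + 431.88 = 1236.08
ΣP(2003)·Q(2003) = 11.92×45 + 1.31×64 + 30.96×3 + 1.06×366 = 536.4 + 83.84 + 92.88 + 387.96 = 1101.08
Index = 1236.08 / 1101.08 × 100 = 112.2607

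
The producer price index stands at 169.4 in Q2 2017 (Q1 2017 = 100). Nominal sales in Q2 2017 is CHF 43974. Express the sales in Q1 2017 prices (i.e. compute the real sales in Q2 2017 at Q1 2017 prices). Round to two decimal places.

Real = Nominal ÷ (Index/100) = 43974 ÷ (169.4/100)
     = 43974 ÷ 1.694 = 25958.6777

25958.68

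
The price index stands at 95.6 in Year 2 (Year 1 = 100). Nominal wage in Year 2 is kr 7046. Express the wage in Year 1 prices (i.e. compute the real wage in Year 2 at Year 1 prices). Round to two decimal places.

Real = Nominal ÷ (Index/100) = 7046 ÷ (95.6/100)
     = 7046 ÷ 0.956 = 7370.2929

7370.29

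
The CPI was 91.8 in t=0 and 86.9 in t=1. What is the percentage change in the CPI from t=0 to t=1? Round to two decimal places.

-5.34%

Change = (86.9 − 91.8) / 91.8 × 100
       = -4.9 / 91.8 × 100 = -5.3377%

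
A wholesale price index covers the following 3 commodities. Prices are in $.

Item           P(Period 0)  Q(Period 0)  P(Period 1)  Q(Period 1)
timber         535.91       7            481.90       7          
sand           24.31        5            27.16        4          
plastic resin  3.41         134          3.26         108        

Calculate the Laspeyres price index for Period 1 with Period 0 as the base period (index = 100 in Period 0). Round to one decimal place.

Laspeyres price index uses base-period quantities as weights.
ΣP(Period 1)·Q(Period 0) = 481.90×7 + 27.16×5 + 3.26×134 = 3373.3 + 135.8 + 436.84 = 3945.94
ΣP(Period 0)·Q(Period 0) = 535.91×7 + 24.31×5 + 3.41×134 = 3751.37 + 121.55 + 456.94 = 4329.86
Index = 3945.94 / 4329.86 × 100 = 91.1332

91.1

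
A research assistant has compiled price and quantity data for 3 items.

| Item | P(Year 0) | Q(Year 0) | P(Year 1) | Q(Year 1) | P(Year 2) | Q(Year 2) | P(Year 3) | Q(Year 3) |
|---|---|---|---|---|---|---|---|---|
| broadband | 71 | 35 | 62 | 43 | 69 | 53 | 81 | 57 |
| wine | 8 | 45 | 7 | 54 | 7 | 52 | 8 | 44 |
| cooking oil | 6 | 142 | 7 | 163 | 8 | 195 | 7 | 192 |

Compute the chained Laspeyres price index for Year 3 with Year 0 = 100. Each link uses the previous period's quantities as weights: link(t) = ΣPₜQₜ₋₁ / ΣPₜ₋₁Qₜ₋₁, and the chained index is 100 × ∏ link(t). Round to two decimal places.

Link Year 0→Year 1:
ΣP(Year 1)Q(Year 0) = 62×35 + 7×45 + 7×142 = 2170 + 315 + 994 = 3479
ΣP(Year 0)Q(Year 0) = 71×35 + 8×45 + 6×142 = 2485 + 360 + 852 = 3697
link = 3479/3697 = 0.941033
Link Year 1→Year 2:
ΣP(Year 2)Q(Year 1) = 69×43 + 7×54 + 8×163 = 2967 + 378 + 1304 = 4649
ΣP(Year 1)Q(Year 1) = 62×43 + 7×54 + 7×163 = 2666 + 378 + 1141 = 4185
link = 4649/4185 = 1.110872
Link Year 2→Year 3:
ΣP(Year 3)Q(Year 2) = 81×53 + 8×52 + 7×195 = 4293 + 416 + 1365 = 6074
ΣP(Year 2)Q(Year 2) = 69×53 + 7×52 + 8×195 = 3657 + 364 + 1560 = 5581
link = 6074/5581 = 1.088335
Chained index = 100 × 0.941033 × 1.110872 × 1.088335 = 113.7711

113.77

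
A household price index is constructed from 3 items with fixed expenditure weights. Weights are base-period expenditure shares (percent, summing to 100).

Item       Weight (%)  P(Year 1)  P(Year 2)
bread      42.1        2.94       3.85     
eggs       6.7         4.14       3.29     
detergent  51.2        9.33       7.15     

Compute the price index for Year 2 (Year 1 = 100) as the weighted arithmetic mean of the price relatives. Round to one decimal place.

99.7

bread: 42.1 × (3.85/2.94) = 42.1 × 1.309524 = 55.1310
eggs: 6.7 × (3.29/4.14) = 6.7 × 0.794686 = 5.3244
detergent: 51.2 × (7.15/9.33) = 51.2 × 0.766345 = 39.2369
Index = Σ wᵢ·(p₁ᵢ/p₀ᵢ) = 55.1310 + 5.3244 + 39.2369 = 99.6922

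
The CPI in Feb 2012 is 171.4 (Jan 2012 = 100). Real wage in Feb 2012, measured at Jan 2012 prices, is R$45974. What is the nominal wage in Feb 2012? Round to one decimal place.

78799.4

Nominal = Real × (Index/100) = 45974 × (171.4/100)
        = 45974 × 1.714 = 78799.4360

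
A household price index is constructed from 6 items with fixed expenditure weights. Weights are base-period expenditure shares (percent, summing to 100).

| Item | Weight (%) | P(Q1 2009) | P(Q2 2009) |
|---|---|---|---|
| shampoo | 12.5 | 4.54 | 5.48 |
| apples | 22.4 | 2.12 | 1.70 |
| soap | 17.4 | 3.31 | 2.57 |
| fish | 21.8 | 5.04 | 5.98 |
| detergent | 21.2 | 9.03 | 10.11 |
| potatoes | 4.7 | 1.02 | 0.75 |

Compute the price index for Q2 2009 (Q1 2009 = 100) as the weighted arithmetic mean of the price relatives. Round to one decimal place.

99.6

shampoo: 12.5 × (5.48/4.54) = 12.5 × 1.207048 = 15.0881
apples: 22.4 × (1.70/2.12) = 22.4 × 0.801887 = 17.9623
soap: 17.4 × (2.57/3.31) = 17.4 × 0.776435 = 13.5100
fish: 21.8 × (5.98/5.04) = 21.8 × 1.186508 = 25.8659
detergent: 21.2 × (10.11/9.03) = 21.2 × 1.119601 = 23.7355
potatoes: 4.7 × (0.75/1.02) = 4.7 × 0.735294 = 3.4559
Index = Σ wᵢ·(p₁ᵢ/p₀ᵢ) = 15.0881 + 17.9623 + 13.5100 + 25.8659 + 23.7355 + 3.4559 = 99.6176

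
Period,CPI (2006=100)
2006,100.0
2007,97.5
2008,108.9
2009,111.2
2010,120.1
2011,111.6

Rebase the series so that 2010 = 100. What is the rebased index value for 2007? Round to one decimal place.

Rebased(2007) = 97.5 / 120.1 × 100 = 81.1823

81.2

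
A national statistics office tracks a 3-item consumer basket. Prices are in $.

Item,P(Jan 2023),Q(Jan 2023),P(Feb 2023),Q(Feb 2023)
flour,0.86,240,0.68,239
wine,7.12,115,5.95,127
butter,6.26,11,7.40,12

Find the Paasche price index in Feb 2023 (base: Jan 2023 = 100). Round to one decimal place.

Paasche price index uses current-period quantities as weights.
ΣP(Feb 2023)·Q(Feb 2023) = 0.68×239 + 5.95×127 + 7.40×12 = 162.52 + 755.65 + 88.8 = 1006.97
ΣP(Jan 2023)·Q(Feb 2023) = 0.86×239 + 7.12×127 + 6.26×12 = 205.54 + 904.24 + 75.12 = 1184.9
Index = 1006.97 / 1184.9 × 100 = 84.9835

85.0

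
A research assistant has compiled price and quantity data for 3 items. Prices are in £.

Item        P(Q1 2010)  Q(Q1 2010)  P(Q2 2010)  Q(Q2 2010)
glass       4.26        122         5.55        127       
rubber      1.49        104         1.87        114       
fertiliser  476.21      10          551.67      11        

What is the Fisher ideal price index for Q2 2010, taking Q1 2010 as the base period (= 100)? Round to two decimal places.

117.47

Laspeyres component (base-period weights):
ΣP(Q2 2010)Q(Q1 2010) = 5.55×122 + 1.87×104 + 551.67×10 = 677.1 + 194.48 + 5516.7 = 6388.28
ΣP(Q1 2010)Q(Q1 2010) = 4.26×122 + 1.49×104 + 476.21×10 = 519.72 + 154.96 + 4762.1 = 5436.78
L = 6388.28 / 5436.78 × 100 = 117.5012
Paasche component (current-period weights):
ΣP(Q2 2010)Q(Q2 2010) = 5.55×127 + 1.87×114 + 551.67×11 = 704.85 + 213.18 + 6068.37 = 6986.4
ΣP(Q1 2010)Q(Q2 2010) = 4.26×127 + 1.49×114 + 476.21×11 = 541.02 + 169.86 + 5238.31 = 5949.19
P = 6986.4 / 5949.19 × 100 = 117.4345
Fisher = √(L × P) = √(117.5012 × 117.4345) = 117.4678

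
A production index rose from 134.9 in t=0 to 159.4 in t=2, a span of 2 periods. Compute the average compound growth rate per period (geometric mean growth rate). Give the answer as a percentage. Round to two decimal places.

8.70%

Growth factor = (159.4/134.9)^(1/2) = (1.181616)^(1/2) = 1.087022
Growth rate = 1.087022 − 1 = 0.087022 = 8.7022%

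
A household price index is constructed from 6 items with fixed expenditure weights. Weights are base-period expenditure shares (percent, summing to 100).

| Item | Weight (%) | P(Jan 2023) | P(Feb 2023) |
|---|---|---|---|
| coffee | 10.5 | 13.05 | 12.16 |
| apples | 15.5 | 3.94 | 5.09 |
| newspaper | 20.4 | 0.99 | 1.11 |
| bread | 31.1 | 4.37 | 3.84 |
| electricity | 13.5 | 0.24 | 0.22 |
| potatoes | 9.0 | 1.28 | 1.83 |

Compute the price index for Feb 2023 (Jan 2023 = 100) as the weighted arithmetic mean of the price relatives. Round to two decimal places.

105.25

coffee: 10.5 × (12.16/13.05) = 10.5 × 0.931801 = 9.7839
apples: 15.5 × (5.09/3.94) = 15.5 × 1.291878 = 20.0241
newspaper: 20.4 × (1.11/0.99) = 20.4 × 1.121212 = 22.8727
bread: 31.1 × (3.84/4.37) = 31.1 × 0.878719 = 27.3281
electricity: 13.5 × (0.22/0.24) = 13.5 × 0.916667 = 12.3750
potatoes: 9.0 × (1.83/1.28) = 9.0 × 1.429688 = 12.8672
Index = Σ wᵢ·(p₁ᵢ/p₀ᵢ) = 9.7839 + 20.0241 + 22.8727 + 27.3281 + 12.3750 + 12.8672 = 105.2511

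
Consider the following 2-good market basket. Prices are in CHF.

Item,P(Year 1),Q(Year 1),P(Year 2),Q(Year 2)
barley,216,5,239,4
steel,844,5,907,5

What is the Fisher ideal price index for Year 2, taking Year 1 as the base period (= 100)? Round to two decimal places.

108.06

Laspeyres component (base-period weights):
ΣP(Year 2)Q(Year 1) = 239×5 + 907×5 = 1195 + 4535 = 5730
ΣP(Year 1)Q(Year 1) = 216×5 + 844×5 = 1080 + 4220 = 5300
L = 5730 / 5300 × 100 = 108.1132
Paasche component (current-period weights):
ΣP(Year 2)Q(Year 2) = 239×4 + 907×5 = 956 + 4535 = 5491
ΣP(Year 1)Q(Year 2) = 216×4 + 844×5 = 864 + 4220 = 5084
P = 5491 / 5084 × 100 = 108.0055
Fisher = √(L × P) = √(108.1132 × 108.0055) = 108.0593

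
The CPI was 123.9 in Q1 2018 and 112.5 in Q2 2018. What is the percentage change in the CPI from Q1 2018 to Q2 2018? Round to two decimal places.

Change = (112.5 − 123.9) / 123.9 × 100
       = -11.4 / 123.9 × 100 = -9.2010%

-9.20%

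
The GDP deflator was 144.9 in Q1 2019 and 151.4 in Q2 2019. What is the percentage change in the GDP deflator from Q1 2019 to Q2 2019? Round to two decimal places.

Change = (151.4 − 144.9) / 144.9 × 100
       = 6.5 / 144.9 × 100 = 4.4859%

4.49%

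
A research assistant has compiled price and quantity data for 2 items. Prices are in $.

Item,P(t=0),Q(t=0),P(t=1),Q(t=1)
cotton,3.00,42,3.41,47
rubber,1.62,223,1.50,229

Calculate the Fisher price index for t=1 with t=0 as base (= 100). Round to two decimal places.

Laspeyres component (base-period weights):
ΣP(t=1)Q(t=0) = 3.41×42 + 1.50×223 = 143.22 + 334.5 = 477.72
ΣP(t=0)Q(t=0) = 3.00×42 + 1.62×223 = 126 + 361.26 = 487.26
L = 477.72 / 487.26 × 100 = 98.0421
Paasche component (current-period weights):
ΣP(t=1)Q(t=1) = 3.41×47 + 1.50×229 = 160.27 + 343.5 = 503.77
ΣP(t=0)Q(t=1) = 3.00×47 + 1.62×229 = 141 + 370.98 = 511.98
P = 503.77 / 511.98 × 100 = 98.3964
Fisher = √(L × P) = √(98.0421 × 98.3964) = 98.2191

98.22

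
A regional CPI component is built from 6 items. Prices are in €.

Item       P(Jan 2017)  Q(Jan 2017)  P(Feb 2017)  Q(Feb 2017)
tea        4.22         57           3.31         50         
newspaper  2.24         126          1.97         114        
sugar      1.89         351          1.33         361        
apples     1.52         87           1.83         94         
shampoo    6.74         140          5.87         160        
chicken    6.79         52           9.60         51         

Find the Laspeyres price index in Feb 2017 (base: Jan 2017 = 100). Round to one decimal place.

91.2

Laspeyres price index uses base-period quantities as weights.
ΣP(Feb 2017)·Q(Jan 2017) = 3.31×57 + 1.97×126 + 1.33×351 + 1.83×87 + 5.87×140 + 9.60×52 = 188.67 + 248.22 + 466.83 + 159.21 + 821.8 + 499.2 = 2383.93
ΣP(Jan 2017)·Q(Jan 2017) = 4.22×57 + 2.24×126 + 1.89×351 + 1.52×87 + 6.74×140 + 6.79×52 = 240.54 + 282.24 + 663.39 + 132.24 + 943.6 + 353.08 = 2615.09
Index = 2383.93 / 2615.09 × 100 = 91.1605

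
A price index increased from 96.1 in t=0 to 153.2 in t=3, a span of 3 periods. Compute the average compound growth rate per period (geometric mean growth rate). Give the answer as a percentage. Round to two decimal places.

16.82%

Growth factor = (153.2/96.1)^(1/3) = (1.594173)^(1/3) = 1.168185
Growth rate = 1.168185 − 1 = 0.168185 = 16.8185%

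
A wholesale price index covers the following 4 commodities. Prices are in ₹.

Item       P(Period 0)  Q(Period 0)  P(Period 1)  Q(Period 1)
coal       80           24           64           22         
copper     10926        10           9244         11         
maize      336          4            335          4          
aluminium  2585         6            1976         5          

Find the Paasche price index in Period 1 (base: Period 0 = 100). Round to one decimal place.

Paasche price index uses current-period quantities as weights.
ΣP(Period 1)·Q(Period 1) = 64×22 + 9244×11 + 335×4 + 1976×5 = 1408 + 101684 + 1340 + 9880 = 114312
ΣP(Period 0)·Q(Period 1) = 80×22 + 10926×11 + 336×4 + 2585×5 = 1760 + 120186 + 1344 + 12925 = 136215
Index = 114312 / 136215 × 100 = 83.9203

83.9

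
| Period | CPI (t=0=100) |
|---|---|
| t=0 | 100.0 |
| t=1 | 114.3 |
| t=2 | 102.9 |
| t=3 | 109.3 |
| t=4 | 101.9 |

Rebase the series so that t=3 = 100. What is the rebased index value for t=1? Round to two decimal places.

Rebased(t=1) = 114.3 / 109.3 × 100 = 104.5746

104.57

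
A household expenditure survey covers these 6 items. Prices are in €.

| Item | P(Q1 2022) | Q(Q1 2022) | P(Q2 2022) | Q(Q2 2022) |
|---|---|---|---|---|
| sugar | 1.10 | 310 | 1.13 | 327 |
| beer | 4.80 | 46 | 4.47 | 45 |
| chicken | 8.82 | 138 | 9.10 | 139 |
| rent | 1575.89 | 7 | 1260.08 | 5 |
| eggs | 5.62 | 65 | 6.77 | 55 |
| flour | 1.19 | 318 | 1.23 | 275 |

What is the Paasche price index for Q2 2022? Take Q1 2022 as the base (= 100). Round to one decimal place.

Paasche price index uses current-period quantities as weights.
ΣP(Q2 2022)·Q(Q2 2022) = 1.13×327 + 4.47×45 + 9.10×139 + 1260.08×5 + 6.77×55 + 1.23×275 = 369.51 + 201.15 + 1264.9 + 6300.4 + 372.35 + 338.25 = 8846.56
ΣP(Q1 2022)·Q(Q2 2022) = 1.10×327 + 4.80×45 + 8.82×139 + 1575.89×5 + 5.62×55 + 1.19×275 = 359.7 + 216 + 1225.98 + 7879.45 + 309.1 + 327.25 = 10317.48
Index = 8846.56 / 10317.48 × 100 = 85.7434

85.7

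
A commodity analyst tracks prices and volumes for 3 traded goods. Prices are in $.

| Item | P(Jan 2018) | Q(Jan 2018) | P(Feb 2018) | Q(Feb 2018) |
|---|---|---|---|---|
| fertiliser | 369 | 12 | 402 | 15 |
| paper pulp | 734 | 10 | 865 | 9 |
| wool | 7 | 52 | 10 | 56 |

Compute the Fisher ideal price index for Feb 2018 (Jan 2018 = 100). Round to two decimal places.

115.02

Laspeyres component (base-period weights):
ΣP(Feb 2018)Q(Jan 2018) = 402×12 + 865×10 + 10×52 = 4824 + 8650 + 520 = 13994
ΣP(Jan 2018)Q(Jan 2018) = 369×12 + 734×10 + 7×52 = 4428 + 7340 + 364 = 12132
L = 13994 / 12132 × 100 = 115.3478
Paasche component (current-period weights):
ΣP(Feb 2018)Q(Feb 2018) = 402×15 + 865×9 + 10×56 = 6030 + 7785 + 560 = 14375
ΣP(Jan 2018)Q(Feb 2018) = 369×15 + 734×9 + 7×56 = 5535 + 6606 + 392 = 12533
P = 14375 / 12533 × 100 = 114.6972
Fisher = √(L × P) = √(115.3478 × 114.6972) = 115.0221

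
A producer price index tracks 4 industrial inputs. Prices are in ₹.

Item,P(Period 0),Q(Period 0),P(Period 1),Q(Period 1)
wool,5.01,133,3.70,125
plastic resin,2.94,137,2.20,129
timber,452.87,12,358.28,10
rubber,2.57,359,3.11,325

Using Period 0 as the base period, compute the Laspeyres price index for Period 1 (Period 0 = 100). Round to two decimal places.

83.61

Laspeyres price index uses base-period quantities as weights.
ΣP(Period 1)·Q(Period 0) = 3.70×133 + 2.20×137 + 358.28×12 + 3.11×359 = 492.1 + 301.4 + 4299.36 + 1116.49 = 6209.35
ΣP(Period 0)·Q(Period 0) = 5.01×133 + 2.94×137 + 452.87×12 + 2.57×359 = 666.33 + 402.78 + 5434.44 + 922.63 = 7426.18
Index = 6209.35 / 7426.18 × 100 = 83.6143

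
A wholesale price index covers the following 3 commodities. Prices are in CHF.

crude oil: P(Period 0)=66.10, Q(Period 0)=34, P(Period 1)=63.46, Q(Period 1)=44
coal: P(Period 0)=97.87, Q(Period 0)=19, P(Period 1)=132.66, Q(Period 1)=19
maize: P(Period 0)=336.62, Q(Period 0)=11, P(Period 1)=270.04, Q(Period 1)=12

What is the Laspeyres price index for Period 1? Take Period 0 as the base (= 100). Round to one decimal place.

97.9

Laspeyres price index uses base-period quantities as weights.
ΣP(Period 1)·Q(Period 0) = 63.46×34 + 132.66×19 + 270.04×11 = 2157.64 + 2520.54 + 2970.44 = 7648.62
ΣP(Period 0)·Q(Period 0) = 66.10×34 + 97.87×19 + 336.62×11 = 2247.4 + 1859.53 + 3702.82 = 7809.75
Index = 7648.62 / 7809.75 × 100 = 97.9368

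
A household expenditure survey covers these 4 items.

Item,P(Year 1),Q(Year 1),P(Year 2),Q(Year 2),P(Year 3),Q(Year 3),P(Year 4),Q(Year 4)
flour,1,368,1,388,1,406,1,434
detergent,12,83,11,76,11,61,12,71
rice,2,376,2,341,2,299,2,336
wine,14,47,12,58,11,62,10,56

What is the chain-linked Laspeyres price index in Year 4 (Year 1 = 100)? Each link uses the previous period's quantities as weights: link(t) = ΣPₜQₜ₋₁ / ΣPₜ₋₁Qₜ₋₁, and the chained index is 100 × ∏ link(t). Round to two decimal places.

91.49

Link Year 1→Year 2:
ΣP(Year 2)Q(Year 1) = 1×368 + 11×83 + 2×376 + 12×47 = 368 + 913 + 752 + 564 = 2597
ΣP(Year 1)Q(Year 1) = 1×368 + 12×83 + 2×376 + 14×47 = 368 + 996 + 752 + 658 = 2774
link = 2597/2774 = 0.936193
Link Year 2→Year 3:
ΣP(Year 3)Q(Year 2) = 1×388 + 11×76 + 2×341 + 11×58 = 388 + 836 + 682 + 638 = 2544
ΣP(Year 2)Q(Year 2) = 1×388 + 11×76 + 2×341 + 12×58 = 388 + 836 + 682 + 696 = 2602
link = 2544/2602 = 0.977709
Link Year 3→Year 4:
ΣP(Year 4)Q(Year 3) = 1×406 + 12×61 + 2×299 + 10×62 = 406 + 732 + 598 + 620 = 2356
ΣP(Year 3)Q(Year 3) = 1×406 + 11×61 + 2×299 + 11×62 = 406 + 671 + 598 + 682 = 2357
link = 2356/2357 = 0.999576
Chained index = 100 × 0.936193 × 0.977709 × 0.999576 = 91.4937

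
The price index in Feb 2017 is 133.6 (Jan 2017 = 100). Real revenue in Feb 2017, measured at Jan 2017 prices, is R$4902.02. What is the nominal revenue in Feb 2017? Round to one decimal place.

6549.1

Nominal = Real × (Index/100) = 4902.02 × (133.6/100)
        = 4902.02 × 1.336 = 6549.0987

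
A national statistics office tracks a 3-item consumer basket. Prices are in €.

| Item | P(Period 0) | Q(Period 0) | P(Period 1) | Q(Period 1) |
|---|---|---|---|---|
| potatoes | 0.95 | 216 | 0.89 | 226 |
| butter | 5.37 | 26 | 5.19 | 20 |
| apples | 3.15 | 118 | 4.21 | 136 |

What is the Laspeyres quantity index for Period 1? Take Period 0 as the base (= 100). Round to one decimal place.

Laspeyres quantity index uses base-period prices as weights.
ΣP(Period 0)·Q(Period 1) = 0.95×226 + 5.37×20 + 3.15×136 = 214.7 + 107.4 + 428.4 = 750.5
ΣP(Period 0)·Q(Period 0) = 0.95×216 + 5.37×26 + 3.15×118 = 205.2 + 139.62 + 371.7 = 716.52
Index = 750.5 / 716.52 × 100 = 104.7424

104.7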